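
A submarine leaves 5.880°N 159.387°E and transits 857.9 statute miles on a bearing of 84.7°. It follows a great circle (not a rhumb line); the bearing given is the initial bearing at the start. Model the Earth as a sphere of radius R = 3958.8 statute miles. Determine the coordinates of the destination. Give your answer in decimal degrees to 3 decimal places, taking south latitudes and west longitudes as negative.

latitude 6.881°, longitude 171.841°

δ = 857.9/3958.8 = 0.216707 rad (12.4164°).
Converting: φ₁ = 0.102625 rad, θ = 1.478294 rad.
sin φ₂ = sin φ₁ cos δ + cos φ₁ sin δ cos θ = (0.102445)(0.976611) + (0.994739)(0.215015)(0.092371) = 0.119806
φ₂ = asin(0.119806) = 0.120094 rad = 6.881°.
Δλ = atan2( sin θ sin δ cos φ₁ , cos δ − sin φ₁ sin φ₂ ) = atan2(0.212969, 0.964337) = 0.217356 rad = 12.454°.
λ₂ = 159.387° + 12.454° = 171.841°.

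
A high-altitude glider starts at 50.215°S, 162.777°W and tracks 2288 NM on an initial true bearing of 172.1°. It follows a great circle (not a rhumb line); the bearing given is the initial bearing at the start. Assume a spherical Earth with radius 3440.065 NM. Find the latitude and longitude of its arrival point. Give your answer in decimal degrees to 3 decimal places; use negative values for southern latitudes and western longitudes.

The arc subtends δ = 2288/3440.065 = 0.665104 rad at the centre.
Converting: φ₁ = -0.876417 rad, θ = 3.003712 rad.
sin φ₂ = sin φ₁ cos δ + cos φ₁ sin δ cos θ = (-0.768451)(0.786853) + (0.639909)(0.617141)(-0.990509) = -0.995824
φ₂ = asin(-0.995824) = -1.479370 rad = -84.762°.
Δλ = atan2( sin θ sin δ cos φ₁ , cos δ − sin φ₁ sin φ₂ ) = atan2(0.054279, 0.021611) = 1.191885 rad = 68.290°.
λ₂ = λ₁ + Δλ = -94.487°.

latitude -84.762°, longitude -94.487°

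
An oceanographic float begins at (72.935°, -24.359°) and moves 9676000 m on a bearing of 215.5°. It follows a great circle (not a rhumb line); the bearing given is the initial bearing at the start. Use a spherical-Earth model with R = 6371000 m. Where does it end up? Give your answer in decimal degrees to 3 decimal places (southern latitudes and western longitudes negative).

latitude -10.886°, longitude -60.555°

The arc subtends δ = 9676000/6371000 = 1.518757 rad at the centre.
Start latitude φ₁ = 1.272956 rad; initial bearing θ = 3.761185 rad.
Applying the spherical law of cosines for sides, sin φ₂ = sin φ₁ cos δ + cos φ₁ sin δ cos θ = -0.188858, so φ₂ = -10.886°.
Δλ = atan2( sin θ sin δ cos φ₁ , cos δ − sin φ₁ sin φ₂ ) = atan2(-0.170180, 0.232559) = -0.631733 rad = -36.196°.
Hence λ₂ = -24.359° + -36.196° = -60.555°.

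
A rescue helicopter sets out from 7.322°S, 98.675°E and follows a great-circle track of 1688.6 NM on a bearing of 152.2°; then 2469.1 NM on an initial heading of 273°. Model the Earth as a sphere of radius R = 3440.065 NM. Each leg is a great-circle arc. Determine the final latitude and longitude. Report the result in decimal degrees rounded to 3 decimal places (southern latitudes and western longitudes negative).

latitude -21.527°, longitude 68.742°

Apply the spherical direct solution leg by leg, carrying full precision between legs.
Leg 1: from (-7.322°, 98.675°), δ = 1688.6/3440.065 = 0.490863 rad, θ = 152.2° → φ = -31.734°, λ = 113.656°.
Leg 2: from (-31.734°, 113.656°), δ = 2469.1/3440.065 = 0.717748 rad, θ = 273° → φ = -21.527°, λ = 68.742°.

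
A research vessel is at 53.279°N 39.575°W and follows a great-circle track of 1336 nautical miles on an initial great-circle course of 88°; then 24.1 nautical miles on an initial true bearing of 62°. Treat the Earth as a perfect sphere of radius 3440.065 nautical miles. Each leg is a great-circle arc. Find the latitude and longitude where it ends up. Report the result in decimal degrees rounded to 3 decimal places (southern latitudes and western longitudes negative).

Apply the spherical direct solution leg by leg, carrying full precision between legs.
Leg 1: from (53.279°, -39.575°), δ = 1336/3440.065 = 0.388365 rad, θ = 88° → φ = 48.570°, λ = -4.690°.
Leg 2: from (48.570°, -4.690°), δ = 24.1/3440.065 = 0.007006 rad, θ = 62° → φ = 48.757°, λ = -4.153°.

latitude 48.757°, longitude -4.153°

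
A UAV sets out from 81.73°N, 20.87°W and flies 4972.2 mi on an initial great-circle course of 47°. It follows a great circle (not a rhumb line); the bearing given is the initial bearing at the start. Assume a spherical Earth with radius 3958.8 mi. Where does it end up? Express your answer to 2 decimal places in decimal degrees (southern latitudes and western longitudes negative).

latitude 23.56°, longitude 109.79°

Central angle δ = d/R = 1.255987 rad.
Converting: φ₁ = 1.426458 rad, θ = 0.820305 rad.
Applying the spherical law of cosines for sides, sin φ₂ = sin φ₁ cos δ + cos φ₁ sin δ cos θ = 0.399692, so φ₂ = 23.56°.
For the longitude increment, Δλ = atan2( sin θ sin δ cos φ₁, cos δ − sin φ₁ sin φ₂ ) = atan2(0.100027, -0.085900) = 130.66°.
Hence λ₂ = -20.87° + 130.66° = 109.79°.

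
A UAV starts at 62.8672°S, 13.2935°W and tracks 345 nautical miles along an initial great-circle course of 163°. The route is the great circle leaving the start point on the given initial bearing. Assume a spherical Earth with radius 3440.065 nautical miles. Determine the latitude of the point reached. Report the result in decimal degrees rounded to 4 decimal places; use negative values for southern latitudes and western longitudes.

latitude -68.3020°

Central angle δ = d/R = 0.100289 rad.
With φ₁ = -62.8672° = -1.097240 rad and θ = 163° = 2.844887 rad:
Destination latitude: φ₂ = arcsin( sin φ₁ cos δ + cos φ₁ sin δ cos θ ) = arcsin(-0.929146) = -68.3020°.
Δλ = atan2( sin θ sin δ cos φ₁ , cos δ − sin φ₁ sin φ₂ ) = atan2(0.013350, 0.168081) = 0.079259 rad = 4.5412°.
λ₂ = -13.2935° + 4.5412° = -8.7523°.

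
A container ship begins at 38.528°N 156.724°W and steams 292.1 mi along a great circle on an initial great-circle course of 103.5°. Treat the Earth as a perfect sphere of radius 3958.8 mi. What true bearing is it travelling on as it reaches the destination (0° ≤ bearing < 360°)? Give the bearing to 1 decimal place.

The arc subtends δ = 292.1/3958.8 = 0.073785 rad at the centre.
Converting: φ₁ = 0.672440 rad, θ = 1.806416 rad.
sin φ₂ = sin φ₁ cos δ + cos φ₁ sin δ cos θ = (0.622897)(0.997279) + (0.782304)(0.073718)(-0.233445) = 0.607739
φ₂ = asin(0.607739) = 0.653211 rad = 37.426°.
For the longitude increment, Δλ = atan2( sin θ sin δ cos φ₁, cos δ − sin φ₁ sin φ₂ ) = atan2(0.056076, 0.618720) = 5.179°.
λ₂ = λ₁ + Δλ = -151.545°.
The forward bearing on arrival equals the back-azimuth from the destination plus 180°.
Back-azimuth from P₂ (37.4°, -151.5°) to P₁ (38.5°, -156.7°), with Δλ' = λ₁ − λ₂ = -5.2°: atan2( sin Δλ' cos φ₁ , cos φ₂ sin φ₁ − sin φ₂ cos φ₁ cos Δλ' ) = 286.7°.
Final bearing = (286.7° + 180°) mod 360° = 106.7°.

final bearing 106.7°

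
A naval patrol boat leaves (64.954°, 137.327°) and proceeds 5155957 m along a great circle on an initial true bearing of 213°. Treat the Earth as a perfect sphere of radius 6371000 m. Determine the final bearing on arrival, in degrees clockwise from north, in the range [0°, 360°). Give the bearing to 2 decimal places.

The arc subtends δ = 5155957/6371000 = 0.809285 rad at the centre.
With φ₁ = 64.954° = 1.133661 rad and θ = 213° = 3.717551 rad:
Destination latitude: φ₂ = arcsin( sin φ₁ cos δ + cos φ₁ sin δ cos θ ) = arcsin(0.368151) = 21.602°.
Then Δλ = atan2(-0.166886, 0.356483) = -0.437841 rad, from sin θ sin δ cos φ₁ over cos δ − sin φ₁ sin φ₂.
λ₂ = λ₁ + Δλ = 112.241°.
The forward bearing on arrival equals the back-azimuth from the destination plus 180°.
Back-azimuth from P₂ (21.60°, 112.24°) to P₁ (64.95°, 137.33°), with Δλ' = λ₁ − λ₂ = 25.09°: atan2( sin Δλ' cos φ₁ , cos φ₂ sin φ₁ − sin φ₂ cos φ₁ cos Δλ' ) = 14.36°.
Final bearing = (14.36° + 180°) mod 360° = 194.36°.

final bearing 194.36°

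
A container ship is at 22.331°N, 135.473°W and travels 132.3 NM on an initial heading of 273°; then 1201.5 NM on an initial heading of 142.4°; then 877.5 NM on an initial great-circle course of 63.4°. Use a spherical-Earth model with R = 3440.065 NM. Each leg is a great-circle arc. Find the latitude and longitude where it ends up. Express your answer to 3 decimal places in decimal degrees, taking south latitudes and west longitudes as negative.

latitude 12.516°, longitude -112.368°

Apply the spherical direct solution leg by leg, carrying full precision between legs.
Leg 1: from (22.331°, -135.473°), δ = 132.3/3440.065 = 0.038459 rad, θ = 273° → φ = 22.429°, λ = -137.854°.
Leg 2: from (22.429°, -137.854°), δ = 1201.5/3440.065 = 0.349267 rad, θ = 142.4° → φ = 6.193°, λ = -125.730°.
Leg 3: from (6.193°, -125.730°), δ = 877.5/3440.065 = 0.255082 rad, θ = 63.4° → φ = 12.516°, λ = -112.368°.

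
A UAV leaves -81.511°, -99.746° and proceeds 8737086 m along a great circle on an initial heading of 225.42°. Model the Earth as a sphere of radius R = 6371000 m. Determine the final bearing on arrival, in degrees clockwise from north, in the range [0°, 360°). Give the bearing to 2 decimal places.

final bearing 353.68°

δ = 8737086/6371000 = 1.371384 rad (78.5745°).
Converting: φ₁ = -1.422635 rad, θ = 3.934321 rad.
sin φ₂ = sin φ₁ cos δ + cos φ₁ sin δ cos θ = (-0.989044)(0.198094) + (0.147620)(0.980183)(-0.701904) = -0.297485
φ₂ = asin(-0.297485) = -0.302057 rad = -17.307°.
Then Δλ = atan2(-0.103061, -0.096132) = -2.321421 rad, from sin θ sin δ cos φ₁ over cos δ − sin φ₁ sin φ₂.
λ₂ = -99.746° + -133.008° = -232.754°, normalized to (−180°, 180°] → 127.246°.
The forward bearing on arrival equals the back-azimuth from the destination plus 180°.
Back-azimuth from P₂ (-17.31°, 127.25°) to P₁ (-81.51°, -99.75°), with Δλ' = λ₁ − λ₂ = -226.99°: atan2( sin Δλ' cos φ₁ , cos φ₂ sin φ₁ − sin φ₂ cos φ₁ cos Δλ' ) = 173.68°.
Final bearing = (173.68° + 180°) mod 360° = 353.68°.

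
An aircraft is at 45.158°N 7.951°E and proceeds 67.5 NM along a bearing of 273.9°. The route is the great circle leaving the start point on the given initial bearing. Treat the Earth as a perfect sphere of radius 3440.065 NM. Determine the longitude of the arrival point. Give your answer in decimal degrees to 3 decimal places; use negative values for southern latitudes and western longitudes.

longitude 6.358°

δ = 67.5/3440.065 = 0.019622 rad (1.1242°).
Converting: φ₁ = 0.788156 rad, θ = 4.780457 rad.
Applying the spherical law of cosines for sides, sin φ₂ = sin φ₁ cos δ + cos φ₁ sin δ cos θ = 0.709859, so φ₂ = 45.223°.
Δλ = atan2( sin θ sin δ cos φ₁ , cos δ − sin φ₁ sin φ₂ ) = atan2(-0.013803, 0.496479) = -0.027795 rad = -1.593°.
Hence λ₂ = 7.951° + -1.593° = 6.358°.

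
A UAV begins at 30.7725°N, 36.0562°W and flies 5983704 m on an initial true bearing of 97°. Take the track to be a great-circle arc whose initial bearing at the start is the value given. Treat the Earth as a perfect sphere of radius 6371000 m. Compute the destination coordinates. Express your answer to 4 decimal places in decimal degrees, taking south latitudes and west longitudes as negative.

latitude 12.5663°, longitude 19.1024°

The arc subtends δ = 5983704/6371000 = 0.939210 rad at the centre.
Converting: φ₁ = 0.537081 rad, θ = 1.692969 rad.
sin φ₂ = sin φ₁ cos δ + cos φ₁ sin δ cos θ = (0.511631)(0.590426) + (0.859206)(0.807092)(-0.121869) = 0.217569
φ₂ = asin(0.217569) = 0.219323 rad = 12.5663°.
Then Δλ = atan2(0.688289, 0.479111) = 0.962699 rad, from sin θ sin δ cos φ₁ over cos δ − sin φ₁ sin φ₂.
Hence λ₂ = -36.0562° + 55.1586° = 19.1024°.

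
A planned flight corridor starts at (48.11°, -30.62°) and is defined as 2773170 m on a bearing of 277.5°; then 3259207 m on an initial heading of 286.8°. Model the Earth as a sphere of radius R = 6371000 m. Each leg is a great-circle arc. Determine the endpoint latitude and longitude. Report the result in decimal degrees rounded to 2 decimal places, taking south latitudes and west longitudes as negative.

Apply the spherical direct solution leg by leg, carrying full precision between legs.
Leg 1: from (48.11°, -30.62°), δ = 2773170/6371000 = 0.435280 rad, θ = 277.5° → φ = 45.38°, λ = -67.14°.
Leg 2: from (45.38°, -67.14°), δ = 3259207/6371000 = 0.511569 rad, θ = 286.8° → φ = 46.06°, λ = -109.63°.

latitude 46.06°, longitude -109.63°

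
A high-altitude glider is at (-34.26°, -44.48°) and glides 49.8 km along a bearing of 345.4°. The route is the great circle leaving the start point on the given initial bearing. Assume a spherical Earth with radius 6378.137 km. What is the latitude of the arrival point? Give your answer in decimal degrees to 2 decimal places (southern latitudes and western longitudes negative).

latitude -33.83°

The arc subtends δ = 49.8/6378.137 = 0.007808 rad at the centre.
With φ₁ = -34.26° = -0.597950 rad and θ = 345.4° = 6.028367 rad:
Destination latitude: φ₂ = arcsin( sin φ₁ cos δ + cos φ₁ sin δ cos θ ) = arcsin(-0.556687) = -33.83°.
Then Δλ = atan2(-0.001627, 0.686583) = -0.002369 rad, from sin θ sin δ cos φ₁ over cos δ − sin φ₁ sin φ₂.
λ₂ = -44.48° + -0.14° = -44.62°.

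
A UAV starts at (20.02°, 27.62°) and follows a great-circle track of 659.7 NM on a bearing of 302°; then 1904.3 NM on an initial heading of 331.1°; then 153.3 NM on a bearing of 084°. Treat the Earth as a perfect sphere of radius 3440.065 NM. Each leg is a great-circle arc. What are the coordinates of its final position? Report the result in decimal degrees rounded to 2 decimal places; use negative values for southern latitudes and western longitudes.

latitude 51.63°, longitude -2.66°

Apply the spherical direct solution leg by leg, carrying full precision between legs.
Leg 1: from (20.02°, 27.62°), δ = 659.7/3440.065 = 0.191770 rad, θ = 302° → φ = 25.53°, λ = 17.30°.
Leg 2: from (25.53°, 17.30°), δ = 1904.3/3440.065 = 0.553565 rad, θ = 331.1° → φ = 51.44°, λ = -6.75°.
Leg 3: from (51.44°, -6.75°), δ = 153.3/3440.065 = 0.044563 rad, θ = 84° → φ = 51.63°, λ = -2.66°.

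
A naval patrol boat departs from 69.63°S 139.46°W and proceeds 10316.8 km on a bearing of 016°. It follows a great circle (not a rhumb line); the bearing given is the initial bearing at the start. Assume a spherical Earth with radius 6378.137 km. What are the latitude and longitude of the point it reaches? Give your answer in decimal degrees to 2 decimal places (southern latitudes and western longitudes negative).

latitude 22.21°, longitude -122.16°

δ = 10316.8/6378.137 = 1.617526 rad (92.6774°).
Converting: φ₁ = -1.215273 rad, θ = 0.279253 rad.
Applying the spherical law of cosines for sides, sin φ₂ = sin φ₁ cos δ + cos φ₁ sin δ cos θ = 0.378023, so φ₂ = 22.21°.
For the longitude increment, Δλ = atan2( sin θ sin δ cos φ₁, cos δ − sin φ₁ sin φ₂ ) = atan2(0.095839, 0.307671) = 17.30°.
λ₂ = -139.46° + 17.30° = -122.16°.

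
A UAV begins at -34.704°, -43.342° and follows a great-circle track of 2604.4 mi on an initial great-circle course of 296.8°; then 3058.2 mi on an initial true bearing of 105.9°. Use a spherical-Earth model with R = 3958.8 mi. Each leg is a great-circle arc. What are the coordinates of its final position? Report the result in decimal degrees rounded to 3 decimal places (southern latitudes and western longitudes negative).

Apply the spherical direct solution leg by leg, carrying full precision between legs.
Leg 1: from (-34.704°, -43.342°), δ = 2604.4/3958.8 = 0.657876 rad, θ = 296.8° → φ = -12.937°, λ = -77.396°.
Leg 2: from (-12.937°, -77.396°), δ = 3058.2/3958.8 = 0.772507 rad, θ = 105.9° → φ = -20.284°, λ = -31.703°.

latitude -20.284°, longitude -31.703°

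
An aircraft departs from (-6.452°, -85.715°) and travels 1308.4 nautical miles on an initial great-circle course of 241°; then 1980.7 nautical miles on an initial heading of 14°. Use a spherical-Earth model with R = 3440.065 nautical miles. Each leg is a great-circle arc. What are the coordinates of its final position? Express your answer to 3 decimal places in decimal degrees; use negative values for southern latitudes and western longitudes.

Apply the spherical direct solution leg by leg, carrying full precision between legs.
Leg 1: from (-6.452°, -85.715°), δ = 1308.4/3440.065 = 0.380342 rad, θ = 241° → φ = -16.450°, λ = -105.504°.
Leg 2: from (-16.450°, -105.504°), δ = 1980.7/3440.065 = 0.575774 rad, θ = 14° → φ = 15.614°, λ = -97.643°.

latitude 15.614°, longitude -97.643°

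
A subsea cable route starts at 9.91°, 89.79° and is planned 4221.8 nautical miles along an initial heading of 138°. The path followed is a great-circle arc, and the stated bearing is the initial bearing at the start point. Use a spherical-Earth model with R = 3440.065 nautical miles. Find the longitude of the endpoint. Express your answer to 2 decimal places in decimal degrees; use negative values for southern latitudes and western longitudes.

Central angle δ = d/R = 1.227244 rad.
Start latitude φ₁ = 0.172962 rad; initial bearing θ = 2.408554 rad.
Applying the spherical law of cosines for sides, sin φ₂ = sin φ₁ cos δ + cos φ₁ sin δ cos θ = -0.631309, so φ₂ = -39.15°.
Then Δλ = atan2(0.620629, 0.445483) = 0.948229 rad, from sin θ sin δ cos φ₁ over cos δ − sin φ₁ sin φ₂.
λ₂ = λ₁ + Δλ = 144.12°.

longitude 144.12°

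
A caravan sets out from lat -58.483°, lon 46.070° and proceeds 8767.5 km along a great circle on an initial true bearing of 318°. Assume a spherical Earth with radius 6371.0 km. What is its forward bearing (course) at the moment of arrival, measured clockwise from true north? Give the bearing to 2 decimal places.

Angular distance δ = d/R = 8767.5 / 6371 = 1.376158 rad.
Converting: φ₁ = -1.020721 rad, θ = 5.550147 rad.
Applying the spherical law of cosines for sides, sin φ₂ = sin φ₁ cos δ + cos φ₁ sin δ cos θ = 0.216264, so φ₂ = 12.490°.
Δλ = atan2( sin θ sin δ cos φ₁ , cos δ − sin φ₁ sin φ₂ ) = atan2(-0.343184, 0.377774) = -0.737458 rad = -42.253°.
λ₂ = λ₁ + Δλ = 3.817°.
The forward bearing on arrival equals the back-azimuth from the destination plus 180°.
Back-azimuth from P₂ (12.49°, 3.82°) to P₁ (-58.48°, 46.07°), with Δλ' = λ₁ − λ₂ = 42.25°: atan2( sin Δλ' cos φ₁ , cos φ₂ sin φ₁ − sin φ₂ cos φ₁ cos Δλ' ) = 159.01°.
Final bearing = (159.01° + 180°) mod 360° = 339.01°.

final bearing 339.01°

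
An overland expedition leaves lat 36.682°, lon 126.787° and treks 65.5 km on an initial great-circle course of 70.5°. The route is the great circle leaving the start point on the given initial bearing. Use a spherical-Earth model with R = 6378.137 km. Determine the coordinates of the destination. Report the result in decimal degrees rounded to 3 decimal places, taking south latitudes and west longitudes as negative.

latitude 36.876°, longitude 127.480°

Angular distance δ = d/R = 65.5 / 6378.137 = 0.010269 rad.
Start latitude φ₁ = 0.640222 rad; initial bearing θ = 1.230457 rad.
Applying the spherical law of cosines for sides, sin φ₂ = sin φ₁ cos δ + cos φ₁ sin δ cos θ = 0.600091, so φ₂ = 36.876°.
For the longitude increment, Δλ = atan2( sin θ sin δ cos φ₁, cos δ − sin φ₁ sin φ₂ ) = atan2(0.007763, 0.641469) = 0.693°.
λ₂ = 126.787° + 0.693° = 127.480°.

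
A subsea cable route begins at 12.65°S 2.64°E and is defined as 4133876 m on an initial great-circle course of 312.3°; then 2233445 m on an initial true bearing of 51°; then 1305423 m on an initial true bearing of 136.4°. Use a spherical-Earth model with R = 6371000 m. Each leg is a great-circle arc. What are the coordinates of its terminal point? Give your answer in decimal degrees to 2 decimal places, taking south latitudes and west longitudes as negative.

latitude 16.08°, longitude 0.85°

Apply the spherical direct solution leg by leg, carrying full precision between legs.
Leg 1: from (-12.65°, 2.64°), δ = 4133876/6371000 = 0.648858 rad, θ = 312.3° → φ = 12.85°, λ = -24.64°.
Leg 2: from (12.85°, -24.64°), δ = 2233445/6371000 = 0.350564 rad, θ = 51° → φ = 24.80°, λ = -7.55°.
Leg 3: from (24.80°, -7.55°), δ = 1305423/6371000 = 0.204901 rad, θ = 136.4° → φ = 16.08°, λ = 0.85°.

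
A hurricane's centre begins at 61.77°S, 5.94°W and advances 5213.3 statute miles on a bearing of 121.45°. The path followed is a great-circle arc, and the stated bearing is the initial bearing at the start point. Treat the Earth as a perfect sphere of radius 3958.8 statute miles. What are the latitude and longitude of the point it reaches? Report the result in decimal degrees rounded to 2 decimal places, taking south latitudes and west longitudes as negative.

The arc subtends δ = 5213.3/3958.8 = 1.316889 rad at the centre.
With φ₁ = -61.77° = -1.078090 rad and θ = 121.45° = 2.119702 rad:
sin φ₂ = sin φ₁ cos δ + cos φ₁ sin δ cos θ = (-0.881056)(0.251188) + (0.473012)(0.967938)(-0.521754) = -0.460194
φ₂ = asin(-0.460194) = -0.478214 rad = -27.40°.
Δλ = atan2( sin θ sin δ cos φ₁ , cos δ − sin φ₁ sin φ₂ ) = atan2(0.390587, -0.154269) = 1.946956 rad = 111.55°.
Hence λ₂ = -5.94° + 111.55° = 105.61°.

latitude -27.40°, longitude 105.61°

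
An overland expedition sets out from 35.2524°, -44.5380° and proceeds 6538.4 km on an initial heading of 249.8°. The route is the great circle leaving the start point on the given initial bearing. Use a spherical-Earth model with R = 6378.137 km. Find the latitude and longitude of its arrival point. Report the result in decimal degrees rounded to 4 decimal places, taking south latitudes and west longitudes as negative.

latitude 3.3550°, longitude -98.0116°

Angular distance δ = d/R = 6538.4 / 6378.137 = 1.025127 rad.
With φ₁ = 35.2524° = 0.615270 rad and θ = 249.8° = 4.359832 rad:
Applying the spherical law of cosines for sides, sin φ₂ = sin φ₁ cos δ + cos φ₁ sin δ cos θ = 0.058523, so φ₂ = 3.3550°.
Then Δλ = atan2(-0.655095, 0.485212) = -0.933290 rad, from sin θ sin δ cos φ₁ over cos δ − sin φ₁ sin φ₂.
λ₂ = -44.5380° + -53.4736° = -98.0116°.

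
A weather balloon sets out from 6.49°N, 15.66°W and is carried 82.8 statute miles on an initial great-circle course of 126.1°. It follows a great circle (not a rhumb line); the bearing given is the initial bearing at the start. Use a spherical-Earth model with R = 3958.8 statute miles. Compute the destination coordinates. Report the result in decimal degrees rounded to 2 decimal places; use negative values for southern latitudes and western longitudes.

Angular distance δ = d/R = 82.8 / 3958.8 = 0.020915 rad.
Converting: φ₁ = 0.113272 rad, θ = 2.200860 rad.
Applying the spherical law of cosines for sides, sin φ₂ = sin φ₁ cos δ + cos φ₁ sin δ cos θ = 0.100762, so φ₂ = 5.78°.
For the longitude increment, Δλ = atan2( sin θ sin δ cos φ₁, cos δ − sin φ₁ sin φ₂ ) = atan2(0.016790, 0.988392) = 0.97°.
λ₂ = -15.66° + 0.97° = -14.69°.

latitude 5.78°, longitude -14.69°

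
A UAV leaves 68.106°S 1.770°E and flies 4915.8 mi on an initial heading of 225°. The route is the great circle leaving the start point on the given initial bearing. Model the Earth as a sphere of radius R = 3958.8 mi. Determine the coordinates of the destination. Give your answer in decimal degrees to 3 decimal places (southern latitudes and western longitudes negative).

Central angle δ = d/R = 1.241740 rad.
With φ₁ = -68.106° = -1.188674 rad and θ = 225° = 3.926991 rad:
Destination latitude: φ₂ = arcsin( sin φ₁ cos δ + cos φ₁ sin δ cos θ ) = arcsin(-0.549370) = -33.324°.
Δλ = atan2( sin θ sin δ cos φ₁ , cos δ − sin φ₁ sin φ₂ ) = atan2(-0.249527, -0.186597) = -2.212889 rad = -126.789°.
Hence λ₂ = 1.770° + -126.789° = -125.019°.

latitude -33.324°, longitude -125.019°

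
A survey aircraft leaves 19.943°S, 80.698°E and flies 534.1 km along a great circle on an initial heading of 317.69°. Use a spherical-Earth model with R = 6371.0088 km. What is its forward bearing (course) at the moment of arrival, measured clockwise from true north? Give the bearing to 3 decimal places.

final bearing 318.740°

Angular distance δ = d/R = 534.1 / 6371.0088 = 0.083833 rad.
Converting: φ₁ = -0.348071 rad, θ = 5.544737 rad.
sin φ₂ = sin φ₁ cos δ + cos φ₁ sin δ cos θ = (-0.341085)(0.996488) + (0.940032)(0.083735)(0.739514) = -0.281678
φ₂ = asin(-0.281678) = -0.285542 rad = -16.360°.
For the longitude increment, Δλ = atan2( sin θ sin δ cos φ₁, cos δ − sin φ₁ sin φ₂ ) = atan2(-0.052985, 0.900412) = -3.368°.
λ₂ = 80.698° + -3.368° = 77.330°.
The forward bearing on arrival equals the back-azimuth from the destination plus 180°.
Back-azimuth from P₂ (-16.360°, 77.330°) to P₁ (-19.943°, 80.698°), with Δλ' = λ₁ − λ₂ = 3.368°: atan2( sin Δλ' cos φ₁ , cos φ₂ sin φ₁ − sin φ₂ cos φ₁ cos Δλ' ) = 138.740°.
Final bearing = (138.740° + 180°) mod 360° = 318.740°.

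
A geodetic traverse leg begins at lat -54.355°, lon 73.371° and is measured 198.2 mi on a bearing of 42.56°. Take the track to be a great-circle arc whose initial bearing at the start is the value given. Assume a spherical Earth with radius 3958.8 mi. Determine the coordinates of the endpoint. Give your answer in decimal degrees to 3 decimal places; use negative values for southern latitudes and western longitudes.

δ = 198.2/3958.8 = 0.050066 rad (2.8686°).
Start latitude φ₁ = -0.948674 rad; initial bearing θ = 0.742812 rad.
Destination latitude: φ₂ = arcsin( sin φ₁ cos δ + cos φ₁ sin δ cos θ ) = arcsin(-0.790144) = -52.199°.
Δλ = atan2( sin θ sin δ cos φ₁ , cos δ − sin φ₁ sin φ₂ ) = atan2(0.019726, 0.356642) = 0.055253 rad = 3.166°.
Hence λ₂ = 73.371° + 3.166° = 76.537°.

latitude -52.199°, longitude 76.537°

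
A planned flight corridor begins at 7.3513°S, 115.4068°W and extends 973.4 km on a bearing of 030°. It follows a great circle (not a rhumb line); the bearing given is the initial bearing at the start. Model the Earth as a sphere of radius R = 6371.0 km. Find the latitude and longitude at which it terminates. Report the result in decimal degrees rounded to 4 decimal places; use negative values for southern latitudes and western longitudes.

Angular distance δ = d/R = 973.4 / 6371 = 0.152786 rad.
Start latitude φ₁ = -0.128304 rad; initial bearing θ = 0.523599 rad.
sin φ₂ = sin φ₁ cos δ + cos φ₁ sin δ cos θ = (-0.127953)(0.988351) + (0.991780)(0.152192)(0.866025) = 0.004257
φ₂ = asin(0.004257) = 0.004257 rad = 0.2439°.
Δλ = atan2( sin θ sin δ cos φ₁ , cos δ − sin φ₁ sin φ₂ ) = atan2(0.075471, 0.988896) = 0.076170 rad = 4.3642°.
Hence λ₂ = -115.4068° + 4.3642° = -111.0426°.

latitude 0.2439°, longitude -111.0426°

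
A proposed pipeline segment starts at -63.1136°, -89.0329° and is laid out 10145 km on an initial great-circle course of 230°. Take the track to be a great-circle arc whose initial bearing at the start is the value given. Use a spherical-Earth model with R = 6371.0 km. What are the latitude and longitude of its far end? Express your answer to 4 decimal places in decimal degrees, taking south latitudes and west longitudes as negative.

δ = 10145/6371 = 1.592372 rad (91.2362°).
With φ₁ = -63.1136° = -1.101540 rad and θ = 230° = 4.014257 rad:
Applying the spherical law of cosines for sides, sin φ₂ = sin φ₁ cos δ + cos φ₁ sin δ cos θ = -0.271374, so φ₂ = -15.7460°.
Then Δλ = atan2(-0.346342, -0.263614) = -2.221386 rad, from sin θ sin δ cos φ₁ over cos δ − sin φ₁ sin φ₂.
λ₂ = -89.0329° + -127.2761° = -216.3090°, normalized to (−180°, 180°] → 143.6910°.

latitude -15.7460°, longitude 143.6910°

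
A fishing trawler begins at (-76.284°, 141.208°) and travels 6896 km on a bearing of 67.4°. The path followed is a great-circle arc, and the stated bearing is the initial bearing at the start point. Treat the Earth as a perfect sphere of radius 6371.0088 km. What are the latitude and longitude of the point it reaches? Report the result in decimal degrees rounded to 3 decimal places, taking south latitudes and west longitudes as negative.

latitude -22.047°, longitude -157.199°

The arc subtends δ = 6896/6371.0088 = 1.082403 rad at the centre.
With φ₁ = -76.284° = -1.331407 rad and θ = 67.4° = 1.176352 rad:
Destination latitude: φ₂ = arcsin( sin φ₁ cos δ + cos φ₁ sin δ cos θ ) = arcsin(-0.375360) = -22.047°.
For the longitude increment, Δλ = atan2( sin θ sin δ cos φ₁, cos δ − sin φ₁ sin φ₂ ) = atan2(0.193310, 0.104552) = 61.593°.
λ₂ = 141.208° + 61.593° = 202.801°, normalized to (−180°, 180°] → -157.199°.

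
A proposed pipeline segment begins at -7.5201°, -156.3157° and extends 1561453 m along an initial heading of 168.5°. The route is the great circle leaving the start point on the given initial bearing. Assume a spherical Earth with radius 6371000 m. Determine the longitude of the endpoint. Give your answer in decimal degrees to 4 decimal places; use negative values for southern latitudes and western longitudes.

The arc subtends δ = 1561453/6371000 = 0.245088 rad at the centre.
Converting: φ₁ = -0.131251 rad, θ = 2.940880 rad.
Applying the spherical law of cosines for sides, sin φ₂ = sin φ₁ cos δ + cos φ₁ sin δ cos θ = -0.362688, so φ₂ = -21.2654°.
For the longitude increment, Δλ = atan2( sin θ sin δ cos φ₁, cos δ − sin φ₁ sin φ₂ ) = atan2(0.047959, 0.922650) = 2.9755°.
λ₂ = -156.3157° + 2.9755° = -153.3402°.

longitude -153.3402°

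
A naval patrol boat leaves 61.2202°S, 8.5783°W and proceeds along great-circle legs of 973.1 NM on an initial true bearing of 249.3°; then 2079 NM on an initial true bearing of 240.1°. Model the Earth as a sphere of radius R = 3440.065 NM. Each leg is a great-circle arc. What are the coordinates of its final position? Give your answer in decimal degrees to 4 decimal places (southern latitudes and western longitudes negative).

Apply the spherical direct solution leg by leg, carrying full precision between legs.
Leg 1: from (-61.2202°, -8.5783°), δ = 973.1/3440.065 = 0.282873 rad, θ = 249.3° → φ = -62.7657°, λ = -43.3662°.
Leg 2: from (-62.7657°, -43.3662°), δ = 2079/3440.065 = 0.604349 rad, θ = 240.1° → φ = -59.4602°, λ = -119.1583°.

latitude -59.4602°, longitude -119.1583°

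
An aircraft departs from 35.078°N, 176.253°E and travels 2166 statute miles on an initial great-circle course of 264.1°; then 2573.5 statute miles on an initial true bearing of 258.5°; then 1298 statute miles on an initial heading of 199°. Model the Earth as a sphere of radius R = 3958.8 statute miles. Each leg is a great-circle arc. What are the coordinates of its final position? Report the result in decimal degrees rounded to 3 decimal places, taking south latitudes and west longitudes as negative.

Apply the spherical direct solution leg by leg, carrying full precision between legs.
Leg 1: from (35.078°, 176.253°), δ = 2166/3958.8 = 0.547135 rad, θ = 264.1° → φ = 26.553°, λ = 140.907°.
Leg 2: from (26.553°, 140.907°), δ = 2573.5/3958.8 = 0.650071 rad, θ = 258.5° → φ = 14.354°, λ = 103.158°.
Leg 3: from (14.354°, 103.158°), δ = 1298/3958.8 = 0.327877 rad, θ = 199° → φ = -3.455°, λ = 97.129°.

latitude -3.455°, longitude 97.129°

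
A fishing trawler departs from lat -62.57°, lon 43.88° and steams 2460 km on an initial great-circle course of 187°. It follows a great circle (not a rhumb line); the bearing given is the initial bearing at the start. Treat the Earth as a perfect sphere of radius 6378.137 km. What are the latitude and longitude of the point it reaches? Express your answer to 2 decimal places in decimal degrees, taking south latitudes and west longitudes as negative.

δ = 2460/6378.137 = 0.385693 rad (22.0986°).
Converting: φ₁ = -1.092053 rad, θ = 3.263766 rad.
sin φ₂ = sin φ₁ cos δ + cos φ₁ sin δ cos θ = (-0.887574)(0.926538) + (0.460665)(0.376201)(-0.992546) = -0.994382
φ₂ = asin(-0.994382) = -1.464747 rad = -83.92°.
For the longitude increment, Δλ = atan2( sin θ sin δ cos φ₁, cos δ − sin φ₁ sin φ₂ ) = atan2(-0.021120, 0.043950) = -25.67°.
Hence λ₂ = 43.88° + -25.67° = 18.21°.

latitude -83.92°, longitude 18.21°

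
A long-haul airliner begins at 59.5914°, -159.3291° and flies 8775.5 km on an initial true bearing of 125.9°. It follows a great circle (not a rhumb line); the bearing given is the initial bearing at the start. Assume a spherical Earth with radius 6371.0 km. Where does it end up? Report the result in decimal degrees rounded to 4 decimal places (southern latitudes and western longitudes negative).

latitude -7.2110°, longitude -106.0766°

δ = 8775.5/6371 = 1.377413 rad (78.9200°).
Start latitude φ₁ = 1.040066 rad; initial bearing θ = 2.197370 rad.
sin φ₂ = sin φ₁ cos δ + cos φ₁ sin δ cos θ = (0.862438)(0.192180) + (0.506163)(0.981360)(-0.586372) = -0.125524
φ₂ = asin(-0.125524) = -0.125856 rad = -7.2110°.
Then Δλ = atan2(0.402371, 0.300437) = 0.929431 rad, from sin θ sin δ cos φ₁ over cos δ − sin φ₁ sin φ₂.
λ₂ = -159.3291° + 53.2525° = -106.0766°.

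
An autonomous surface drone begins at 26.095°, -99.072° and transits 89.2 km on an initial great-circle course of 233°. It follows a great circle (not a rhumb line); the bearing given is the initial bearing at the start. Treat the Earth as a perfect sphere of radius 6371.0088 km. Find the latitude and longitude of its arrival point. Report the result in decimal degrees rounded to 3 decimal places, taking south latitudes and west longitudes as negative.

latitude 25.610°, longitude -99.782°

Angular distance δ = d/R = 89.2 / 6371.0088 = 0.014001 rad.
Start latitude φ₁ = 0.455444 rad; initial bearing θ = 4.066617 rad.
Applying the spherical law of cosines for sides, sin φ₂ = sin φ₁ cos δ + cos φ₁ sin δ cos θ = 0.432251, so φ₂ = 25.610°.
Δλ = atan2( sin θ sin δ cos φ₁ , cos δ − sin φ₁ sin φ₂ ) = atan2(-0.010042, 0.809772) = -0.012400 rad = -0.710°.
λ₂ = λ₁ + Δλ = -99.782°.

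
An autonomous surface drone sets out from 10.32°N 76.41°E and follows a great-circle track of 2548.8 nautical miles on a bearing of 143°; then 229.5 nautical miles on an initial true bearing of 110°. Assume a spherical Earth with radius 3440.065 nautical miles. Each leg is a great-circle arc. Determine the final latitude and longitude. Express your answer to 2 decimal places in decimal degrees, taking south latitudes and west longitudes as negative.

latitude -24.72°, longitude 106.65°

Apply the spherical direct solution leg by leg, carrying full precision between legs.
Leg 1: from (10.32°, 76.41°), δ = 2548.8/3440.065 = 0.740916 rad, θ = 143° → φ = -23.46°, λ = 102.69°.
Leg 2: from (-23.46°, 102.69°), δ = 229.5/3440.065 = 0.066714 rad, θ = 110° → φ = -24.72°, λ = 106.65°.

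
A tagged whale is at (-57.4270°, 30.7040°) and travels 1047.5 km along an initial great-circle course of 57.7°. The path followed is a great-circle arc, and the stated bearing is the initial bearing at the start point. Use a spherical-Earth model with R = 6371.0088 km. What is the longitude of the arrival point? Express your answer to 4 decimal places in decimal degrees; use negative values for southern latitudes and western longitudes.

longitude 43.5885°

δ = 1047.5/6371.0088 = 0.164417 rad (9.4204°).
With φ₁ = -57.4270° = -1.002290 rad and θ = 57.7° = 1.007055 rad:
sin φ₂ = sin φ₁ cos δ + cos φ₁ sin δ cos θ = (-0.842706)(0.986514) + (0.538374)(0.163677)(0.534352) = -0.784255
φ₂ = asin(-0.784255) = -0.901494 rad = -51.6518°.
Δλ = atan2( sin θ sin δ cos φ₁ , cos δ − sin φ₁ sin φ₂ ) = atan2(0.074484, 0.325618) = 0.224878 rad = 12.8845°.
λ₂ = 30.7040° + 12.8845° = 43.5885°.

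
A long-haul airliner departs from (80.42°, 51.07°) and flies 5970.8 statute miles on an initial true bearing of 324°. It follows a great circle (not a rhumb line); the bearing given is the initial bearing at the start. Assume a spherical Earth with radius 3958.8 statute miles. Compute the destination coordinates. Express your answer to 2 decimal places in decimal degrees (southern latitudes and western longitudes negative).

Central angle δ = d/R = 1.508235 rad.
Start latitude φ₁ = 1.403594 rad; initial bearing θ = 5.654867 rad.
Applying the spherical law of cosines for sides, sin φ₂ = sin φ₁ cos δ + cos φ₁ sin δ cos θ = 0.196026, so φ₂ = 11.30°.
Then Δλ = atan2(-0.097631, -0.130771) = -2.500287 rad, from sin θ sin δ cos φ₁ over cos δ − sin φ₁ sin φ₂.
Hence λ₂ = 51.07° + -143.26° = -92.19°.

latitude 11.30°, longitude -92.19°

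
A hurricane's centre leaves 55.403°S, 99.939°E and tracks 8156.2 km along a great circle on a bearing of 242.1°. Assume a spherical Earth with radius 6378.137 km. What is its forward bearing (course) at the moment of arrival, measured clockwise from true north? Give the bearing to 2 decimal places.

δ = 8156.2/6378.137 = 1.278775 rad (73.2684°).
Converting: φ₁ = -0.966965 rad, θ = 4.225442 rad.
sin φ₂ = sin φ₁ cos δ + cos φ₁ sin δ cos θ = (-0.823166)(0.287889) + (0.567801)(0.957664)(-0.467930) = -0.491423
φ₂ = asin(-0.491423) = -0.513723 rad = -29.434°.
For the longitude increment, Δλ = atan2( sin θ sin δ cos φ₁, cos δ − sin φ₁ sin φ₂ ) = atan2(-0.480558, -0.116634) = -103.642°.
λ₂ = λ₁ + Δλ = -3.703°.
The forward bearing on arrival equals the back-azimuth from the destination plus 180°.
Back-azimuth from P₂ (-29.43°, -3.70°) to P₁ (-55.40°, 99.94°), with Δλ' = λ₁ − λ₂ = 103.64°: atan2( sin Δλ' cos φ₁ , cos φ₂ sin φ₁ − sin φ₂ cos φ₁ cos Δλ' ) = 144.82°.
Final bearing = (144.82° + 180°) mod 360° = 324.82°.

final bearing 324.82°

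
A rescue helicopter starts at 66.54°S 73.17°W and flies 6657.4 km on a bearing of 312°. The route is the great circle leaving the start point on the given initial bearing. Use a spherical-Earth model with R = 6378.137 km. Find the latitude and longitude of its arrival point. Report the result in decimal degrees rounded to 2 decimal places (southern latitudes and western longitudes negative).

δ = 6657.4/6378.137 = 1.043784 rad (59.8044°).
Start latitude φ₁ = -1.161342 rad; initial bearing θ = 5.445427 rad.
sin φ₂ = sin φ₁ cos δ + cos φ₁ sin δ cos θ = (-0.917338)(0.502953) + (0.398109)(0.864314)(0.669131) = -0.231136
φ₂ = asin(-0.231136) = -0.233245 rad = -13.36°.
Then Δλ = atan2(-0.255709, 0.290923) = -0.721068 rad, from sin θ sin δ cos φ₁ over cos δ − sin φ₁ sin φ₂.
λ₂ = λ₁ + Δλ = -114.48°.

latitude -13.36°, longitude -114.48°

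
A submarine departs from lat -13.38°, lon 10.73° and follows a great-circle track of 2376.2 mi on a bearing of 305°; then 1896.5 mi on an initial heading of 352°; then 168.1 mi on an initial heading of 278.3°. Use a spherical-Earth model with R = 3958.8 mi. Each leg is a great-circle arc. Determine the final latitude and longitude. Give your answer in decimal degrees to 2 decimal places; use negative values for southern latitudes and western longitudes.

Apply the spherical direct solution leg by leg, carrying full precision between legs.
Leg 1: from (-13.38°, 10.73°), δ = 2376.2/3958.8 = 0.600232 rad, θ = 305° → φ = 7.14°, λ = -17.06°.
Leg 2: from (7.14°, -17.06°), δ = 1896.5/3958.8 = 0.479059 rad, θ = 352° → φ = 34.27°, λ = -21.52°.
Leg 3: from (34.27°, -21.52°), δ = 168.1/3958.8 = 0.042462 rad, θ = 278.3° → φ = 34.59°, λ = -24.44°.

latitude 34.59°, longitude -24.44°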